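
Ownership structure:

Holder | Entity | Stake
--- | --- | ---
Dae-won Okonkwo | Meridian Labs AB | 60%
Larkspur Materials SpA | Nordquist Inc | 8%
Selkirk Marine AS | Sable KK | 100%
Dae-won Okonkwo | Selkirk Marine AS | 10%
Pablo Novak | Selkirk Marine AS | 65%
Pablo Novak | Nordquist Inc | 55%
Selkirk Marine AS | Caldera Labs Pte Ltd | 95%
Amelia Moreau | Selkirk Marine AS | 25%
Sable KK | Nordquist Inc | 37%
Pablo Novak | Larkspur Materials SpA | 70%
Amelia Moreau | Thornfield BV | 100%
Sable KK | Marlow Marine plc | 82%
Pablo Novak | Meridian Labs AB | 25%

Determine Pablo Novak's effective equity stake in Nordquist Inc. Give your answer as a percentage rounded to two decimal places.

84.65%

Pablo reaches Nordquist along 3 paths.
Via Selkirk → Sable: 65% × 100% × 37% = 24.05%.
Via Larkspur: 70% × 8% = 5.6%.
Direct stake: 55% = 55%.
Total: 24.05% + 5.6% + 55% = 84.65%.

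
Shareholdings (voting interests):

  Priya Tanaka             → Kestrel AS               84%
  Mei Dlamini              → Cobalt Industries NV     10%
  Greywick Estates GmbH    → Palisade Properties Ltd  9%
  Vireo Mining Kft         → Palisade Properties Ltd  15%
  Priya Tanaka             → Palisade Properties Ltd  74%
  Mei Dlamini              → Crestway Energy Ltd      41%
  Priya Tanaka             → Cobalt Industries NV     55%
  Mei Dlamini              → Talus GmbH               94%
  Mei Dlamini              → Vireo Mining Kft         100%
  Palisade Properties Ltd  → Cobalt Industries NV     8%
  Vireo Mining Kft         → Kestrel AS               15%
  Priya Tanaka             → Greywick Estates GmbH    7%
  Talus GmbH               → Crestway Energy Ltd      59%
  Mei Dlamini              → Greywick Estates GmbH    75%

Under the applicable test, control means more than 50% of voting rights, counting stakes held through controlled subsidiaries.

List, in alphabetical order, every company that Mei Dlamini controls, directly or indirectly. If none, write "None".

Mei holds 94% of Talus, so Mei controls Talus.
Mei holds 75% of Greywick, so Mei controls Greywick.
Mei and Talus together hold 41% + 59% = 100% of Crestway, so Mei controls Crestway.
Mei holds 100% of Vireo, so Mei controls Vireo.
No other company's threshold is met.

Crestway Energy Ltd, Greywick Estates GmbH, Talus GmbH, Vireo Mining Kft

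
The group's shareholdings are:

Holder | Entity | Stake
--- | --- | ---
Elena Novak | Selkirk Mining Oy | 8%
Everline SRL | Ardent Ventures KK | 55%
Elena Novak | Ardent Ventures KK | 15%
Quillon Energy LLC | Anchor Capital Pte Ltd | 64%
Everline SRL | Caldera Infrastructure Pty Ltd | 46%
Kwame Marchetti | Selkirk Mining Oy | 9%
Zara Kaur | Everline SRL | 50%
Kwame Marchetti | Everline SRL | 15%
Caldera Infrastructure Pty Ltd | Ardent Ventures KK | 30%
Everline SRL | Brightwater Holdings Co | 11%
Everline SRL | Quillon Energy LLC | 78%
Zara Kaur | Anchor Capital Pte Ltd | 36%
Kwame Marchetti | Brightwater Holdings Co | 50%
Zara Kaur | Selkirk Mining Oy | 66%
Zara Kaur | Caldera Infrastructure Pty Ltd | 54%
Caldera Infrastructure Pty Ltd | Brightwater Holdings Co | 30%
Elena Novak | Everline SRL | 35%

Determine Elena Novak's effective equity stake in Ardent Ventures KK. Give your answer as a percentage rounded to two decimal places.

39.08%

Elena reaches Ardent along 3 paths.
Via Everline → Caldera: 35% × 46% × 30% = 4.83%.
Direct stake: 15% = 15%.
Via Everline: 35% × 55% = 19.25%.
Total: 4.83% + 15% + 19.25% = 39.08%.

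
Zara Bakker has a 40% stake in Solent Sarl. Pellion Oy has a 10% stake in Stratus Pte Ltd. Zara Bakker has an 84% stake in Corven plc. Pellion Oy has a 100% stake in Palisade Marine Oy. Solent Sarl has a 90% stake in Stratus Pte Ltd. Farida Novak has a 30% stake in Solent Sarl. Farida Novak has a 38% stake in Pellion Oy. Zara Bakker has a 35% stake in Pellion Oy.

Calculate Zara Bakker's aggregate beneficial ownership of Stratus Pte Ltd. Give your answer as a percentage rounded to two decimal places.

39.50%

Zara reaches Stratus along 2 paths.
Via Pellion: 35% × 10% = 3.5%.
Via Solent: 40% × 90% = 36%.
Total: 3.5% + 36% = 39.5%.
Rounded: 39.50%.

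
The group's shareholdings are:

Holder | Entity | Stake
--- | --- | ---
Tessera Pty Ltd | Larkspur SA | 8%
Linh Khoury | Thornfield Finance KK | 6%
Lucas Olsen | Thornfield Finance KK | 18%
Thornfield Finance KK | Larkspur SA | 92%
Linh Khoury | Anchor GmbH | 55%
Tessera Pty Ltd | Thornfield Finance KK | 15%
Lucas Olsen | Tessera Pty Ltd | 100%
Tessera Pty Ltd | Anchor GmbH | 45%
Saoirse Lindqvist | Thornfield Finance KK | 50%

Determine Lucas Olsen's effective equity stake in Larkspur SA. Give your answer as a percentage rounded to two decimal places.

Lucas reaches Larkspur along 3 paths.
Via Tessera → Thornfield: 100% × 15% × 92% = 13.8%.
Via Thornfield: 18% × 92% = 16.56%.
Via Tessera: 100% × 8% = 8%.
Total: 13.8% + 16.56% + 8% = 38.36%.

38.36%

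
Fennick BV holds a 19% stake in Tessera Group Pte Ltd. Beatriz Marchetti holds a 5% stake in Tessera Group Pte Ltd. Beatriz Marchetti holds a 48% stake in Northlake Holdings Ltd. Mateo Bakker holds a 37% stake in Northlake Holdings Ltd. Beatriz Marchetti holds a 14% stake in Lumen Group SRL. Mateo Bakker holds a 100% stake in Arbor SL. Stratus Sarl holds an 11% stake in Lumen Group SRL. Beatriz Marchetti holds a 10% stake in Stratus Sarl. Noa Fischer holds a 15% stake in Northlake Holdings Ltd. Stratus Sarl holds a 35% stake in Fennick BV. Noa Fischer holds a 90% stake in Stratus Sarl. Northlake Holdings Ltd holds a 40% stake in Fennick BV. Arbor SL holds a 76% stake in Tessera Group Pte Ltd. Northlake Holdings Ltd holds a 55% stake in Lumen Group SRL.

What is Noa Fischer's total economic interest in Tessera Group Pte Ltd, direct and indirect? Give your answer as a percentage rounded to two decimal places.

7.13%

Noa reaches Tessera along 2 paths.
Via Northlake → Fennick: 15% × 40% × 19% = 1.14%.
Via Stratus → Fennick: 90% × 35% × 19% = 5.985%.
Total: 1.14% + 5.985% = 7.125%.
Rounded: 7.13%.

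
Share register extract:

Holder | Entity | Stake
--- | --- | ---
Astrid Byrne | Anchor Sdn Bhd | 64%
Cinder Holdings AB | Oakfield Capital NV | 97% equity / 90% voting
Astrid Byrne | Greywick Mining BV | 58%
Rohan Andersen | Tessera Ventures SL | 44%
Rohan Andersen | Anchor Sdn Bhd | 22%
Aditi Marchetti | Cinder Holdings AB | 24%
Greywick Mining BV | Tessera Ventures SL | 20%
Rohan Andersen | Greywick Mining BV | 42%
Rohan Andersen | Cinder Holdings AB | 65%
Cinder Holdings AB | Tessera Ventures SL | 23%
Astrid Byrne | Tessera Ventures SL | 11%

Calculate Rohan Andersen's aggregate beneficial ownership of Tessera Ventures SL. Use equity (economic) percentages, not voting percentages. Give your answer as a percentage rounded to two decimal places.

Rohan reaches Tessera along 3 paths.
Via Cinder: 65% × 23% = 14.95%.
Via Greywick: 42% × 20% = 8.4%.
Direct stake: 44% = 44%.
Total: 14.95% + 8.4% + 44% = 67.35%.

67.35%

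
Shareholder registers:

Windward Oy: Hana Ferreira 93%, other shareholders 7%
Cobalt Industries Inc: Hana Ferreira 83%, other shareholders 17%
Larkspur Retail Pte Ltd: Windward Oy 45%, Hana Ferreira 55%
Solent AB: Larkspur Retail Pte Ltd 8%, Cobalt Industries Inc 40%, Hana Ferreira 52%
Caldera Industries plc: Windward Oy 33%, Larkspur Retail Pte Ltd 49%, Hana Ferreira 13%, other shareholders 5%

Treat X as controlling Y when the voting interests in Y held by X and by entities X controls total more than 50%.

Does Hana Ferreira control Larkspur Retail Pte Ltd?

Hana holds 93% of Windward, so Hana controls Windward.
Windward and Hana together hold 45% + 55% = 100% of Larkspur, so Hana controls Larkspur.

Yes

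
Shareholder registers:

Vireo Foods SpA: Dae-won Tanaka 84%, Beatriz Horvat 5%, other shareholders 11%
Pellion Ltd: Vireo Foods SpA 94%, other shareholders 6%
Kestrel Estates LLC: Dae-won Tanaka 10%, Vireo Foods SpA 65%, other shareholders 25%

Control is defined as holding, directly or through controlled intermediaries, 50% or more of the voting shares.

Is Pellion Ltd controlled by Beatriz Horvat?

Beatriz's largest direct stake is 5% in Vireo, which does not meet the threshold, so Beatriz controls no company.
Neither Beatriz nor any entity Beatriz controls holds any voting interest in Pellion.
So Beatriz does not control Pellion.

No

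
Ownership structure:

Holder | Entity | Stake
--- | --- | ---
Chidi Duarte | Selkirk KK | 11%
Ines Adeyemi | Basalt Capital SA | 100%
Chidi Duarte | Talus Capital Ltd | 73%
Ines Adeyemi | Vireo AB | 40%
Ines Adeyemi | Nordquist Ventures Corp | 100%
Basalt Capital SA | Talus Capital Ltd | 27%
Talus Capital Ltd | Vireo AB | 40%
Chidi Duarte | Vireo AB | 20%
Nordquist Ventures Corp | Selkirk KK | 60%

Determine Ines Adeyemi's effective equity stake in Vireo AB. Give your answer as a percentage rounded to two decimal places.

50.80%

Ines reaches Vireo along 2 paths.
Direct stake: 40% = 40%.
Via Basalt → Talus: 100% × 27% × 40% = 10.8%.
Total: 40% + 10.8% = 50.8%.
Rounded: 50.80%.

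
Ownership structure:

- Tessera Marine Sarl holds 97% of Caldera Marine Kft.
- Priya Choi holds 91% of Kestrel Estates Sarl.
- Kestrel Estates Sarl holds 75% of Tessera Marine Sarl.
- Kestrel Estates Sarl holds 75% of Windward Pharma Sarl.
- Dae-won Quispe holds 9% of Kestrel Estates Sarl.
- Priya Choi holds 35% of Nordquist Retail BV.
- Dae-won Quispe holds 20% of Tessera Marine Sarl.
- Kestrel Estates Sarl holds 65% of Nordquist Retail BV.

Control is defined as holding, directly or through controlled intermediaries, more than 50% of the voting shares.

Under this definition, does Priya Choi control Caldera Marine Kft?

Priya holds 91% of Kestrel, so Priya controls Kestrel.
Kestrel holds 75% of Tessera, so Priya controls Tessera.
Tessera holds 97% of Caldera, so Priya controls Caldera.

Yes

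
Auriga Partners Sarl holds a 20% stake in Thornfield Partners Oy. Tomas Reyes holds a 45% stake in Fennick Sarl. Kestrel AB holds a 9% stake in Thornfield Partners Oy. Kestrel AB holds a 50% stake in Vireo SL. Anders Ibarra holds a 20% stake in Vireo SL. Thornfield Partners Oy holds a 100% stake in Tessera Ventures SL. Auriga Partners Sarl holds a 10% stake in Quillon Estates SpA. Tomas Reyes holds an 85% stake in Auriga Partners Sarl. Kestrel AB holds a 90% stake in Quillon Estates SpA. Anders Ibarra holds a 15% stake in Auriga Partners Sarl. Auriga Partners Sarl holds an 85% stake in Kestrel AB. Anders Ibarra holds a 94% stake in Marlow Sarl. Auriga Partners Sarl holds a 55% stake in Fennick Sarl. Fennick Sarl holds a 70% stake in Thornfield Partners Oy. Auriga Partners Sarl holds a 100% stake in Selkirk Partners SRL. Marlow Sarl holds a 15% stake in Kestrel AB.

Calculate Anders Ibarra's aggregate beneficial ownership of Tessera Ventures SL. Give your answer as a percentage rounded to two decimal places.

11.19%

Anders reaches Tessera along 4 paths.
Via Marlow → Kestrel → Thornfield: 94% × 15% × 9% × 100% = 1.269%.
Via Auriga → Kestrel → Thornfield: 15% × 85% × 9% × 100% = 1.1475%.
Via Auriga → Thornfield: 15% × 20% × 100% = 3%.
Via Auriga → Fennick → Thornfield: 15% × 55% × 70% × 100% = 5.775%.
Total: 1.269% + 1.1475% + 3% + 5.775% = 11.1915%.
Rounded: 11.19%.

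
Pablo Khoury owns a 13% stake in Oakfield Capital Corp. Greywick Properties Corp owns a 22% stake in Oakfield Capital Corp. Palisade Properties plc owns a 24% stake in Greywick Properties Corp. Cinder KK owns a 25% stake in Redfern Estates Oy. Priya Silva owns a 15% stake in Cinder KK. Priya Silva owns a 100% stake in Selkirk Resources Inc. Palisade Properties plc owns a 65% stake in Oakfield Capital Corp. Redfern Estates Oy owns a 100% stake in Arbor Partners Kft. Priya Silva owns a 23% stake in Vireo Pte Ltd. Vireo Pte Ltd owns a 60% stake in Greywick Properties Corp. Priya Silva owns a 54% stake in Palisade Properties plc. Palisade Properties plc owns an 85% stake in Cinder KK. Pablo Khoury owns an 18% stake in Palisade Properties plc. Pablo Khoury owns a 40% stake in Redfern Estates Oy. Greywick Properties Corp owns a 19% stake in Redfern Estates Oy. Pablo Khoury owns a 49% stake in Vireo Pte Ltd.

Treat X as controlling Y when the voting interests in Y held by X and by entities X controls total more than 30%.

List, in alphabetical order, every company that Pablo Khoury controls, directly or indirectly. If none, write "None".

Pablo holds 49% of Vireo, so Pablo controls Vireo.
Vireo holds 60% of Greywick, so Pablo controls Greywick.
Greywick and Pablo together hold 19% + 40% = 59% of Redfern, so Pablo controls Redfern.
Greywick and Pablo together hold 22% + 13% = 35% of Oakfield, so Pablo controls Oakfield.
Redfern holds 100% of Arbor, so Pablo controls Arbor.
No other company's threshold is met.

Arbor Partners Kft, Greywick Properties Corp, Oakfield Capital Corp, Redfern Estates Oy, Vireo Pte Ltd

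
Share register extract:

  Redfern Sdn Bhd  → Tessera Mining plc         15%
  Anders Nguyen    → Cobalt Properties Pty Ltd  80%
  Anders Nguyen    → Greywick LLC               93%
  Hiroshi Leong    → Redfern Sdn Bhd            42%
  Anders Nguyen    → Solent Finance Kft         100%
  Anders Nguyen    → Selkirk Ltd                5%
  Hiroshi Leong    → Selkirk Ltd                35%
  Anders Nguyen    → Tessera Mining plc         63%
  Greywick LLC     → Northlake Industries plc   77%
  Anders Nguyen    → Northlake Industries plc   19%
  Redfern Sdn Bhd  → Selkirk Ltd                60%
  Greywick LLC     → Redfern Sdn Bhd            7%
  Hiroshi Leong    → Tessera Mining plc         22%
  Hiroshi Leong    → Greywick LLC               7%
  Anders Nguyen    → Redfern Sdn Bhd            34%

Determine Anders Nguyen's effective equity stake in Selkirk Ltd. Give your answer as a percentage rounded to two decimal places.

Anders reaches Selkirk along 3 paths.
Direct stake: 5% = 5%.
Via Redfern: 34% × 60% = 20.4%.
Via Greywick → Redfern: 93% × 7% × 60% = 3.906%.
Total: 5% + 20.4% + 3.906% = 29.306%.
Rounded: 29.31%.

29.31%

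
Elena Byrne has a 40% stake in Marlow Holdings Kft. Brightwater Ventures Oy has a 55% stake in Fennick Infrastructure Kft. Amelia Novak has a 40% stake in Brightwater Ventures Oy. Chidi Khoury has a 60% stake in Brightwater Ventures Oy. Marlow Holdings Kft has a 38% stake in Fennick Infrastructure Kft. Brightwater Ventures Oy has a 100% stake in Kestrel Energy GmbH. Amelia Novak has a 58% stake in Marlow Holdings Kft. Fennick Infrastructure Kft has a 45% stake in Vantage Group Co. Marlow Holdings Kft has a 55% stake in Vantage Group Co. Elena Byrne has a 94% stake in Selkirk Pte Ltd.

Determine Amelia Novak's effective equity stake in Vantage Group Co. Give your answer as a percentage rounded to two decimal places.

Amelia reaches Vantage along 3 paths.
Via Brightwater → Fennick: 40% × 55% × 45% = 9.9%.
Via Marlow → Fennick: 58% × 38% × 45% = 9.918%.
Via Marlow: 58% × 55% = 31.9%.
Total: 9.9% + 9.918% + 31.9% = 51.718%.
Rounded: 51.72%.

51.72%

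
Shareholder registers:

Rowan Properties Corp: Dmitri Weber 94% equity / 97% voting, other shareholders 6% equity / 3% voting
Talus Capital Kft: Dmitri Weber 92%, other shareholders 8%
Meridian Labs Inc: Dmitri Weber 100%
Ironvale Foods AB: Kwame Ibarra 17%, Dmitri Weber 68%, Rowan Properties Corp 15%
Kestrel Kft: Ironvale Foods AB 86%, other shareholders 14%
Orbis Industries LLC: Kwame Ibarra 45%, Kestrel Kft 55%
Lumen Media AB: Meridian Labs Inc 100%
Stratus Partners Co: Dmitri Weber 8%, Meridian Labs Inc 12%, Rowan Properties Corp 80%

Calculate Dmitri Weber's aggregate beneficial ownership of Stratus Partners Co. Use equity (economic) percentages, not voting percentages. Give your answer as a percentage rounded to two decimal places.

Dmitri reaches Stratus along 3 paths.
Direct stake: 8% = 8%.
Via Meridian: 100% × 12% = 12%.
Via Rowan: 94% × 80% = 75.2%.
Total: 8% + 12% + 75.2% = 95.2%.
Rounded: 95.20%.

95.20%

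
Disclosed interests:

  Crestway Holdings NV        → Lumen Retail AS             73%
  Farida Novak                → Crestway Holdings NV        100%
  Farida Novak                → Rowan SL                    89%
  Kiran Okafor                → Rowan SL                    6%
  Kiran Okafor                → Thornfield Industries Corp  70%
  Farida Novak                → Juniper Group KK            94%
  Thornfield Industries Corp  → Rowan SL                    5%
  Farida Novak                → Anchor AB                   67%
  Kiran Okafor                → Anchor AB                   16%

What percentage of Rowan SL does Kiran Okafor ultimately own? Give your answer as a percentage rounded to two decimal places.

9.50%

Kiran reaches Rowan along 2 paths.
Direct stake: 6% = 6%.
Via Thornfield: 70% × 5% = 3.5%.
Total: 6% + 3.5% = 9.5%.
Rounded: 9.50%.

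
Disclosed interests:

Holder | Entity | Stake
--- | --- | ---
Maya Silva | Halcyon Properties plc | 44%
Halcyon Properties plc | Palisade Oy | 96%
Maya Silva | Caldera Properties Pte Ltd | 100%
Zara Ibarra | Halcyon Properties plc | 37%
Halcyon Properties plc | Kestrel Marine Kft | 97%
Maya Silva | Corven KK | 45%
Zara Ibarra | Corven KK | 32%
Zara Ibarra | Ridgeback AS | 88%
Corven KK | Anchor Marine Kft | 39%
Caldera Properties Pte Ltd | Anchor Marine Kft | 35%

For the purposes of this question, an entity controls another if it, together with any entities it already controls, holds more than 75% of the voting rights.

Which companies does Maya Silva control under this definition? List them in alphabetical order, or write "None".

Caldera Properties Pte Ltd

Maya holds 100% of Caldera, so Maya controls Caldera.
No other company's threshold is met.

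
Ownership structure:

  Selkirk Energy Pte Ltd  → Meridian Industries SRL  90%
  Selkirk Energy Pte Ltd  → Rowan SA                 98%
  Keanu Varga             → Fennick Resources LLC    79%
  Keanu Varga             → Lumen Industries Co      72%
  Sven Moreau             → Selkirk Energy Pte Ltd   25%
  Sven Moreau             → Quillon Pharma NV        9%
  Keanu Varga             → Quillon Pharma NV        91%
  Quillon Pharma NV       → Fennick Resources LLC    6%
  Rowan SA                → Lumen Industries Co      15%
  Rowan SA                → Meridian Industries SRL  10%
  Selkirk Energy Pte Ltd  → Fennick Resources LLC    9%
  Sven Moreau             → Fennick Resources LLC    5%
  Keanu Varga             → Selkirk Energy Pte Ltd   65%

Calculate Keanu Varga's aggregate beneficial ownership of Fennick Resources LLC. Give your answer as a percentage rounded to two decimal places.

Keanu reaches Fennick along 3 paths.
Via Quillon: 91% × 6% = 5.46%.
Direct stake: 79% = 79%.
Via Selkirk: 65% × 9% = 5.85%.
Total: 5.46% + 79% + 5.85% = 90.31%.

90.31%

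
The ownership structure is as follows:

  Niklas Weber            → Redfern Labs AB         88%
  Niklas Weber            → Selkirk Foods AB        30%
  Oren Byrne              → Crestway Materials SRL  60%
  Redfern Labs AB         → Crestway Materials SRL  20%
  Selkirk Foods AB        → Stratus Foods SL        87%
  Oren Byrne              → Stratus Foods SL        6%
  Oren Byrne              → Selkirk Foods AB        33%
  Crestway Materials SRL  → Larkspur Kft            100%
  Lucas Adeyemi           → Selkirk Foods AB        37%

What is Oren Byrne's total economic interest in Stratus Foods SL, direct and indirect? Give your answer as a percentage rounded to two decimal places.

34.71%

Oren reaches Stratus along 2 paths.
Via Selkirk: 33% × 87% = 28.71%.
Direct stake: 6% = 6%.
Total: 28.71% + 6% = 34.71%.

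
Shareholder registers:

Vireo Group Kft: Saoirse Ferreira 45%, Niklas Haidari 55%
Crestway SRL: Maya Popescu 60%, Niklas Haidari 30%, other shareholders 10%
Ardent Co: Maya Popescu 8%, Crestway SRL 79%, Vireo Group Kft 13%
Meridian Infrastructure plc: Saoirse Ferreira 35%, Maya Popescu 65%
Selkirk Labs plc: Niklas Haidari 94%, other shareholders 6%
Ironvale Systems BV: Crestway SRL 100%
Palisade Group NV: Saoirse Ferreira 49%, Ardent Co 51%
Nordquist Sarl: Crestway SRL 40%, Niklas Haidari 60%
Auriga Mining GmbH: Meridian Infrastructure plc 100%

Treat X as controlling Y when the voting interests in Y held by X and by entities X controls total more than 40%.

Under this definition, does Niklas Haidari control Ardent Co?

Niklas holds 55% of Vireo, so Niklas controls Vireo.
Niklas holds 94% of Selkirk, so Niklas controls Selkirk.
Niklas holds 60% of Nordquist, so Niklas controls Nordquist.
In Ardent, Niklas's side holds only 13%, not > 40%.
So Niklas does not control Ardent.

No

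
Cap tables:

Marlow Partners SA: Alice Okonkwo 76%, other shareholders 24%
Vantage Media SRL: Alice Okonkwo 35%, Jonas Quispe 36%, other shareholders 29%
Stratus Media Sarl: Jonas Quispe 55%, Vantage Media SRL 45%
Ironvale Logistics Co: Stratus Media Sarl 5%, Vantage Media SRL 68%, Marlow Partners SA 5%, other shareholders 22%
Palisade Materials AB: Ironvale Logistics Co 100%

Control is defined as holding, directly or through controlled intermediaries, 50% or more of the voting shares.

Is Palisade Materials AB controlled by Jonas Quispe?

Jonas holds 55% of Stratus, so Jonas controls Stratus.
Neither Jonas nor any entity Jonas controls holds any voting interest in Palisade.
So Jonas does not control Palisade.

No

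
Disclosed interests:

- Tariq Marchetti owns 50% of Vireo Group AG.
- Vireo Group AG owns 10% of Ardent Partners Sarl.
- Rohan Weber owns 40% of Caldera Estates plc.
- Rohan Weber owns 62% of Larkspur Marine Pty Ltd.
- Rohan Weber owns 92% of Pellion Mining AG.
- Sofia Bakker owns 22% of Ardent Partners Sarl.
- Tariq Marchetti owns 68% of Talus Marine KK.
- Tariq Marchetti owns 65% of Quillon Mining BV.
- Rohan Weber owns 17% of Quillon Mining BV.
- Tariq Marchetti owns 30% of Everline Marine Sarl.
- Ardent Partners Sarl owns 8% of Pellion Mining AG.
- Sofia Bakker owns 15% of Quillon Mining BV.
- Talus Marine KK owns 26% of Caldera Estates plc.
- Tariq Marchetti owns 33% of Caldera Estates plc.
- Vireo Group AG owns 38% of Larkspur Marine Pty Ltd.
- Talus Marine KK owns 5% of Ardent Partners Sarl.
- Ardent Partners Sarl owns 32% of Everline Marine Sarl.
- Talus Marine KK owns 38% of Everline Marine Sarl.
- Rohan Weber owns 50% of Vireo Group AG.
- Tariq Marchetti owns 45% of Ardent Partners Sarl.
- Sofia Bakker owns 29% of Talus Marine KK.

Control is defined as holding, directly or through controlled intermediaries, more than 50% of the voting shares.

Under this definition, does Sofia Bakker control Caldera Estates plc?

Sofia's largest direct stake is 29% in Talus, which does not meet the threshold, so Sofia controls no company.
Neither Sofia nor any entity Sofia controls holds any voting interest in Caldera.
So Sofia does not control Caldera.

No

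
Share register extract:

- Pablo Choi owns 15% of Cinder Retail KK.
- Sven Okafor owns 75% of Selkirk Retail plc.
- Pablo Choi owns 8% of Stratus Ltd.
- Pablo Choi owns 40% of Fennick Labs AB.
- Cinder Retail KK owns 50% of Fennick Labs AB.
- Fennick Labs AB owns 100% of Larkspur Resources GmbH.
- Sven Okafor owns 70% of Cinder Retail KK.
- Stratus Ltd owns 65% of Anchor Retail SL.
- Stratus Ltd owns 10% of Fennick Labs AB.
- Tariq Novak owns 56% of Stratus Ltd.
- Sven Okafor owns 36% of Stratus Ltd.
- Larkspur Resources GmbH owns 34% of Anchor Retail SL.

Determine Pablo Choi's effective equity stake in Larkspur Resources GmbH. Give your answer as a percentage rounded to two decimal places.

Pablo reaches Larkspur along 3 paths.
Via Cinder → Fennick: 15% × 50% × 100% = 7.5%.
Via Stratus → Fennick: 8% × 10% × 100% = 0.8%.
Via Fennick: 40% × 100% = 40%.
Total: 7.5% + 0.8% + 40% = 48.3%.
Rounded: 48.30%.

48.30%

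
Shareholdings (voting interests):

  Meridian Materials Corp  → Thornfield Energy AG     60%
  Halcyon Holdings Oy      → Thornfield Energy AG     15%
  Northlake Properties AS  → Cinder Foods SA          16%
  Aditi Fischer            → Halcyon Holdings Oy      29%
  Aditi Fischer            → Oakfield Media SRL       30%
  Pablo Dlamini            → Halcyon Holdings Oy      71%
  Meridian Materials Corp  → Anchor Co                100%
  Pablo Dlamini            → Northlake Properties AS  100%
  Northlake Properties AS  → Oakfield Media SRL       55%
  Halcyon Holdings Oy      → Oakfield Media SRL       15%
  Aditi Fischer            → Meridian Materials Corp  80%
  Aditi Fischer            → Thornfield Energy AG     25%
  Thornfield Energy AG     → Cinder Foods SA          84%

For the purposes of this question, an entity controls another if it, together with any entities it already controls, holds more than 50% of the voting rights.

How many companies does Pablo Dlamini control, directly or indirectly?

Pablo holds 71% of Halcyon, so Pablo controls Halcyon.
Pablo holds 100% of Northlake, so Pablo controls Northlake.
Northlake and Halcyon together hold 55% + 15% = 70% of Oakfield, so Pablo controls Oakfield.
No other company's threshold is met.
Pablo controls 3 companies.

3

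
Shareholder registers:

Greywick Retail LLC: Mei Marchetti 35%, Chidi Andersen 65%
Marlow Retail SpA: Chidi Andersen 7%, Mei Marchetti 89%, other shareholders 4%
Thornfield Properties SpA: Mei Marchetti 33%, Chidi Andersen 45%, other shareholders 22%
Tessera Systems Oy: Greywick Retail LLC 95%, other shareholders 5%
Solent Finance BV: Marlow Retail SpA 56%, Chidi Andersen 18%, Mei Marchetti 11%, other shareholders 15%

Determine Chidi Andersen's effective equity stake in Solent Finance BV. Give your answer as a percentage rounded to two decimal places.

Chidi reaches Solent along 2 paths.
Via Marlow: 7% × 56% = 3.92%.
Direct stake: 18% = 18%.
Total: 3.92% + 18% = 21.92%.

21.92%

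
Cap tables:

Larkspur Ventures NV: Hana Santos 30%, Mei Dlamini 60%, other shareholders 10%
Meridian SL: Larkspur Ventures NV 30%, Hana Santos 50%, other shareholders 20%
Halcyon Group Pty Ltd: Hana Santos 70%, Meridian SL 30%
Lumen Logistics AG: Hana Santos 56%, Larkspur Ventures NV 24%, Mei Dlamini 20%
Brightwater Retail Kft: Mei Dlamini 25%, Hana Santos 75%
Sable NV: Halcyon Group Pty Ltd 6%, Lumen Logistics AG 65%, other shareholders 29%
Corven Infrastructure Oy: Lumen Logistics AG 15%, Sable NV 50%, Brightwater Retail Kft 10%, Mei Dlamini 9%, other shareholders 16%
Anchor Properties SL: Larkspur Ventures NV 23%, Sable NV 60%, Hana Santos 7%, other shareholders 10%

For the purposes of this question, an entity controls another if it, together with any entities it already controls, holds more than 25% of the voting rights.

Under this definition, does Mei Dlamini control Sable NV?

Mei holds 60% of Larkspur, so Mei controls Larkspur.
Larkspur holds 30% of Meridian, so Mei controls Meridian.
Meridian holds 30% of Halcyon, so Mei controls Halcyon.
Larkspur and Mei together hold 24% + 20% = 44% of Lumen, so Mei controls Lumen.
Halcyon and Lumen together hold 6% + 65% = 71% of Sable, so Mei controls Sable.

Yes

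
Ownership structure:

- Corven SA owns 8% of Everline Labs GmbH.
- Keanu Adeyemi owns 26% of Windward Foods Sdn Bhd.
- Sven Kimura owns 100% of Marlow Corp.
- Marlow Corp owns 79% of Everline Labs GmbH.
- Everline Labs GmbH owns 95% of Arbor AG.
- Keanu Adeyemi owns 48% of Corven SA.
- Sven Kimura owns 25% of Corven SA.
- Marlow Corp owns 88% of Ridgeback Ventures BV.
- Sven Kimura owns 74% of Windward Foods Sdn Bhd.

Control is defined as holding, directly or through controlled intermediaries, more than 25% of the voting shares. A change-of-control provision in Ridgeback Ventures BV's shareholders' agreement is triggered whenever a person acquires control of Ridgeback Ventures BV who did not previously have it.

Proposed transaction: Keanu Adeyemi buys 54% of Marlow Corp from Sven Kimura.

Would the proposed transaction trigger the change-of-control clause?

The purchase adds only to Keanu's holdings (Sven's stake shrinks), so Keanu is the only person who could newly come to control Ridgeback.
Keanu holds 26% of Windward, so Keanu controls Windward.
Keanu holds 48% of Corven, so Keanu controls Corven.
Neither Keanu nor any entity Keanu controls holds any voting interest in Ridgeback.
So before the transaction, Keanu does not control Ridgeback.
After the purchase, Keanu holds 54% of Marlow directly, and Sven's stake falls to 46%.
Keanu holds 54% of Marlow, so Keanu controls Marlow.
Marlow holds 88% of Ridgeback, so Keanu controls Ridgeback.
Keanu did not control Ridgeback before and does after, so the clause is triggered.

Yes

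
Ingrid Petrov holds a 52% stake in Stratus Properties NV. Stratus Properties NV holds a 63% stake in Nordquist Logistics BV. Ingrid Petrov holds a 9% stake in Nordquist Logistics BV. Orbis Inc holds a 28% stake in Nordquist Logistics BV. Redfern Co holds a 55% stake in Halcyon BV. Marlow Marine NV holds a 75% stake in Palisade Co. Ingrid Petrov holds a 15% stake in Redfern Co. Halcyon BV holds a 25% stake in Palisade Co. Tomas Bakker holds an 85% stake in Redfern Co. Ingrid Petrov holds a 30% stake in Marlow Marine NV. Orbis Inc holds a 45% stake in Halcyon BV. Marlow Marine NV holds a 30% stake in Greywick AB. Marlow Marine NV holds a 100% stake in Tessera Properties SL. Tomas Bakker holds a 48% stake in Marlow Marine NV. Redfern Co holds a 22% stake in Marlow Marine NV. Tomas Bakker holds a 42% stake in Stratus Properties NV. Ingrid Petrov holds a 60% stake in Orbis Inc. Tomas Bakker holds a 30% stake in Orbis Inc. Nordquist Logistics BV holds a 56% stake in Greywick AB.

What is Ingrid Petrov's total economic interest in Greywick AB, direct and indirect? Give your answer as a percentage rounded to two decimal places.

Ingrid reaches Greywick along 5 paths.
Via Orbis → Nordquist: 60% × 28% × 56% = 9.408%.
Via Stratus → Nordquist: 52% × 63% × 56% = 18.3456%.
Via Nordquist: 9% × 56% = 5.04%.
Via Marlow: 30% × 30% = 9%.
Via Redfern → Marlow: 15% × 22% × 30% = 0.99%.
Total: 9.408% + 18.3456% + 5.04% + 9% + 0.99% = 42.7836%.
Rounded: 42.78%.

42.78%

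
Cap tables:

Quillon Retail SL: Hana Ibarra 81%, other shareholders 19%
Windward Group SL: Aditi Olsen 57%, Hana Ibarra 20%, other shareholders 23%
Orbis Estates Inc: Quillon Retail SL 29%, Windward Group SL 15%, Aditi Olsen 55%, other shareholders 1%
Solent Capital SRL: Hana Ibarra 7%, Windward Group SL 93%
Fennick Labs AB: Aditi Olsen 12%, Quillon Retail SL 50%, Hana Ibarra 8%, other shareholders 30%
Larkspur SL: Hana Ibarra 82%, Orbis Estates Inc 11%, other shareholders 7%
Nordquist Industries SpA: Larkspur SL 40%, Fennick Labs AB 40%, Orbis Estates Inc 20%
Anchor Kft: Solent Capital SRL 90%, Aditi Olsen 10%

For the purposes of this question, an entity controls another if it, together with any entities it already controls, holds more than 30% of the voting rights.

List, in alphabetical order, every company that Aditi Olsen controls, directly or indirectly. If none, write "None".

Anchor Kft, Orbis Estates Inc, Solent Capital SRL, Windward Group SL

Aditi holds 57% of Windward, so Aditi controls Windward.
Windward and Aditi together hold 15% + 55% = 70% of Orbis, so Aditi controls Orbis.
Windward holds 93% of Solent, so Aditi controls Solent.
Solent and Aditi together hold 90% + 10% = 100% of Anchor, so Aditi controls Anchor.
No other company's threshold is met.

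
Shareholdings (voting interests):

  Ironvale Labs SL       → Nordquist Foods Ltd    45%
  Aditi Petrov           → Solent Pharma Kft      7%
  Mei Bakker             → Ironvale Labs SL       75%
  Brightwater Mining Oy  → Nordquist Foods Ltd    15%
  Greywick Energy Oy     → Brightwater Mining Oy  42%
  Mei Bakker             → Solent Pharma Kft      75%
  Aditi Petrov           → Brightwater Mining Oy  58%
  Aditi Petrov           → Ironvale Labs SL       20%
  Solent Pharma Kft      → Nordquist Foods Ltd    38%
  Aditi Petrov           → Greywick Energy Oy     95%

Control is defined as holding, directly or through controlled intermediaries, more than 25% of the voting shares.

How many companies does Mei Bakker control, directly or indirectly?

Mei holds 75% of Solent, so Mei controls Solent.
Mei holds 75% of Ironvale, so Mei controls Ironvale.
Solent and Ironvale together hold 38% + 45% = 83% of Nordquist, so Mei controls Nordquist.
No other company's threshold is met.
Mei controls 3 companies.

3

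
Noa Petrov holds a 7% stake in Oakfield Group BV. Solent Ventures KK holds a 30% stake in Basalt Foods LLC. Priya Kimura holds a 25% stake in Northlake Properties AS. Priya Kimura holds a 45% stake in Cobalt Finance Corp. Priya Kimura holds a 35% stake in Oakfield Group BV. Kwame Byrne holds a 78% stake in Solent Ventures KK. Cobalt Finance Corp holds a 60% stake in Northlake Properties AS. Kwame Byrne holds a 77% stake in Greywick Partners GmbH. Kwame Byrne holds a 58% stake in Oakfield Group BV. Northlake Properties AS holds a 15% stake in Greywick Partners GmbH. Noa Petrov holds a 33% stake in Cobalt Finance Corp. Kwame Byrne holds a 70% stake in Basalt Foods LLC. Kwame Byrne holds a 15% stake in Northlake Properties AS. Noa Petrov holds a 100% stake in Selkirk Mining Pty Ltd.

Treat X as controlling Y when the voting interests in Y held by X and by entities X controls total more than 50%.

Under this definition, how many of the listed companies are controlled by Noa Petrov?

Noa holds 100% of Selkirk, so Noa controls Selkirk.
No other company's threshold is met.
Noa controls 1 company.

1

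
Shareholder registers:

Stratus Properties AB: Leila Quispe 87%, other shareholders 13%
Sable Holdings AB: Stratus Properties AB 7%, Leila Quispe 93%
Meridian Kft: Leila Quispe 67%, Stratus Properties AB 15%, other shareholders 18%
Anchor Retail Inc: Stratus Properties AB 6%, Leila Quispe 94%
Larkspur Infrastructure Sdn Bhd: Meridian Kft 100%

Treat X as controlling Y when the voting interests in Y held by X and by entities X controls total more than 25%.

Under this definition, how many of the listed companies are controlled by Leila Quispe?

5

Leila holds 87% of Stratus, so Leila controls Stratus.
Stratus and Leila together hold 7% + 93% = 100% of Sable, so Leila controls Sable.
Leila and Stratus together hold 67% + 15% = 82% of Meridian, so Leila controls Meridian.
Stratus and Leila together hold 6% + 94% = 100% of Anchor, so Leila controls Anchor.
Meridian holds 100% of Larkspur, so Leila controls Larkspur.
Leila controls 5 companies.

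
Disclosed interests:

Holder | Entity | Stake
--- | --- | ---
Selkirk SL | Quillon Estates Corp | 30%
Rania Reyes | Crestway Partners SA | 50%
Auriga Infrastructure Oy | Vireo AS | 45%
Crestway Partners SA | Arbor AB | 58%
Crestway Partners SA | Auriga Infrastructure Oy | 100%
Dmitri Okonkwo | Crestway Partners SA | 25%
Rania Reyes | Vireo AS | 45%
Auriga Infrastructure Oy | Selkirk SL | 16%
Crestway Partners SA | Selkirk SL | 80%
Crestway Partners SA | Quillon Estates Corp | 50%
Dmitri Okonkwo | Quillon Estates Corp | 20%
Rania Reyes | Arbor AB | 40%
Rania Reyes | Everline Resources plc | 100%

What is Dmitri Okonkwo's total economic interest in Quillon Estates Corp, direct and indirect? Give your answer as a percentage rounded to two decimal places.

39.70%

Dmitri reaches Quillon along 4 paths.
Direct stake: 20% = 20%.
Via Crestway: 25% × 50% = 12.5%.
Via Crestway → Selkirk: 25% × 80% × 30% = 6%.
Via Crestway → Auriga → Selkirk: 25% × 100% × 16% × 30% = 1.2%.
Total: 20% + 12.5% + 6% + 1.2% = 39.7%.
Rounded: 39.70%.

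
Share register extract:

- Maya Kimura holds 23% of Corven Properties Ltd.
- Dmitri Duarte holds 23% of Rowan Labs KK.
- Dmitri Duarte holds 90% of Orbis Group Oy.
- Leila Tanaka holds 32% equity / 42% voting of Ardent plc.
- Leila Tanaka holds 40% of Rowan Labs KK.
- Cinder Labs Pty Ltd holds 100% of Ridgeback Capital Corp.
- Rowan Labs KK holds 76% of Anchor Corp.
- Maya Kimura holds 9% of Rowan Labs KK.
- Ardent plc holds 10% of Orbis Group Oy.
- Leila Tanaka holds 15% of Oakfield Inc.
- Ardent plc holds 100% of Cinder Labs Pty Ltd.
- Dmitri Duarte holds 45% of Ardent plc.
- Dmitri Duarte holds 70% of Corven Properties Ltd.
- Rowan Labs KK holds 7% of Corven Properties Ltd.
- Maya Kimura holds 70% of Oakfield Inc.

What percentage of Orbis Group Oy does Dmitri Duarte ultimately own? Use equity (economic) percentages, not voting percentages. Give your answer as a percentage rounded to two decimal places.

Dmitri reaches Orbis along 2 paths.
Direct stake: 90% = 90%.
Via Ardent: 45% × 10% = 4.5%.
Total: 90% + 4.5% = 94.5%.
Rounded: 94.50%.

94.50%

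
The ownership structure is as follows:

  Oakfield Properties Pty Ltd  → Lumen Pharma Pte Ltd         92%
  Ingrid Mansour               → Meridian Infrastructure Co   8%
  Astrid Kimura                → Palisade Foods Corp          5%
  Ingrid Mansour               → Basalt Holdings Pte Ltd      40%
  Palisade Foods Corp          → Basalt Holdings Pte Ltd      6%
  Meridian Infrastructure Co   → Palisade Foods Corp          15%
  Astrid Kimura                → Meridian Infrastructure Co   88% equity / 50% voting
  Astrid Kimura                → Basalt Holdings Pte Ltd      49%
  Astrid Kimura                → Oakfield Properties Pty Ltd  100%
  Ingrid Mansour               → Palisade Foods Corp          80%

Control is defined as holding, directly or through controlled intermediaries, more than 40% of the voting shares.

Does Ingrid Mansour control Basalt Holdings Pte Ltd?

Yes

Ingrid holds 80% of Palisade, so Ingrid controls Palisade.
Ingrid and Palisade together hold 40% + 6% = 46% of Basalt, so Ingrid controls Basalt.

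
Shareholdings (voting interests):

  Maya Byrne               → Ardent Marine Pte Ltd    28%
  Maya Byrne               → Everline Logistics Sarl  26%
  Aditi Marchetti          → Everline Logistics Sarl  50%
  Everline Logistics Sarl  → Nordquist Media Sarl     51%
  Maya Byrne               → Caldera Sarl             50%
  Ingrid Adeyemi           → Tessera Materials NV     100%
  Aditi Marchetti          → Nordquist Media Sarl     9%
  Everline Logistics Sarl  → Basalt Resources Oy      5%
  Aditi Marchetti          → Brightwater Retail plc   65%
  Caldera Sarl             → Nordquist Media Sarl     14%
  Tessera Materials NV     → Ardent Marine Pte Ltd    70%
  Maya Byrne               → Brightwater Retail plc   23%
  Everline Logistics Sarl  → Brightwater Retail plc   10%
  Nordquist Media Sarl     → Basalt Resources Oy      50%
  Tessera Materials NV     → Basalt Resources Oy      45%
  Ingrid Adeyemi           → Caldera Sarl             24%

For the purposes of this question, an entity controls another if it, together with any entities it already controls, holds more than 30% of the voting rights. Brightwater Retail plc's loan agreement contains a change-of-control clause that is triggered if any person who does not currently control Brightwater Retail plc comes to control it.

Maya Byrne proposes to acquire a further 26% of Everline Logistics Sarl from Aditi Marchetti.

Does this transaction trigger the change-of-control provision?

The purchase adds only to Maya's holdings (Aditi's stake shrinks), so Maya is the only person who could newly come to control Brightwater.
Maya holds 50% of Caldera, so Maya controls Caldera.
In Brightwater, Maya's side holds only 23%, not > 30%.
So before the transaction, Maya does not control Brightwater.
After the purchase, Maya's direct stake in Everline rises to 26% + 26% = 52%, and Aditi's stake falls to 24%.
Maya holds 52% of Everline, so Maya controls Everline.
Everline and Maya together hold 10% + 23% = 33% of Brightwater, so Maya controls Brightwater.
Maya did not control Brightwater before and does after, so the clause is triggered.

Yes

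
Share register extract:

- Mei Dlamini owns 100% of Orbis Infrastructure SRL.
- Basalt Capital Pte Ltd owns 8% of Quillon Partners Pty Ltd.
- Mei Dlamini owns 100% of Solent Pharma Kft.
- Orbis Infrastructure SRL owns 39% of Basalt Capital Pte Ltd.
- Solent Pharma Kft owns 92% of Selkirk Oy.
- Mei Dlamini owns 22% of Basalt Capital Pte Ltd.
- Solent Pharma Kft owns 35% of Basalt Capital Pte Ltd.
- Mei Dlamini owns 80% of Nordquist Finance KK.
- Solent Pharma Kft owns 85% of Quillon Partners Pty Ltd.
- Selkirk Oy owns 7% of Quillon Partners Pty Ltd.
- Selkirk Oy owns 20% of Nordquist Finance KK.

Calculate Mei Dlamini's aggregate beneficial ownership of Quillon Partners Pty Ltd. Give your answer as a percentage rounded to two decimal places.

Mei reaches Quillon along 5 paths.
Via Solent → Basalt: 100% × 35% × 8% = 2.8%.
Via Orbis → Basalt: 100% × 39% × 8% = 3.12%.
Via Basalt: 22% × 8% = 1.76%.
Via Solent → Selkirk: 100% × 92% × 7% = 6.44%.
Via Solent: 100% × 85% = 85%.
Total: 2.8% + 3.12% + 1.76% + 6.44% + 85% = 99.12%.

99.12%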